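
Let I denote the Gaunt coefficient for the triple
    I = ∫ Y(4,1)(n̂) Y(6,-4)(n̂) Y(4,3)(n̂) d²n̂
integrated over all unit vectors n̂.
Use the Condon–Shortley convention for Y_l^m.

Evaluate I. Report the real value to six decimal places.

m-sum 0 ✓  L=14 even ✓  2≤4≤10 ✓
Π(2lᵢ+1) = 9×13×9 = 1053
triangle coeff Δ(4,6,4) = 1/1261260
Σ_t [2,4]: t=2:+1/4608 t=3:−1/1296 t=4:+1/4608 = -7/20736
(3j)²=20/1287 [(4 6 4; 0 0 0)], sign=-1
Σ_t [1,2]: t=1:−1/28800 t=2:+1/34560 = -1/172800
(3j)²=1/1430 [(4 6 4; 1 -4 3)], sign=+1
⇒ 4πI² = 18/1573
I = (-1)√(18/1573/(4π)) = -0.03017637

-0.030176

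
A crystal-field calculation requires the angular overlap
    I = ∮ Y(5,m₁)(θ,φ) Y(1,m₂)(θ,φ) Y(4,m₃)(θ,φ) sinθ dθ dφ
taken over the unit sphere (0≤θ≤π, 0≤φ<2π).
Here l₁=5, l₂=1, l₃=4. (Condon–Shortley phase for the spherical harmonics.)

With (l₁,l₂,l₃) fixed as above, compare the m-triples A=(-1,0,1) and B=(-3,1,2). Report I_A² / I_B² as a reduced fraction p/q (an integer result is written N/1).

Same 5,1,4: normalisation and zero-m 3j drop out of the ratio.
A: Δ: 2! 8! 0! / 11! → 1/495; sum: t=1:−1/720 = -1/720; 3j²(5 1 4; -1 0 1) = Δ·Π!·Σ² = 8/165  (sign +1)
B: Δ: 2! 8! 0! / 11! → 1/495; sum: t=2:+1/2880 = 1/2880; 3j²(5 1 4; -3 1 2) = Δ·Π!·Σ² = 28/495  (sign +1)
I_A²/I_B² = (8/165)/(28/495) = 6/7

6/7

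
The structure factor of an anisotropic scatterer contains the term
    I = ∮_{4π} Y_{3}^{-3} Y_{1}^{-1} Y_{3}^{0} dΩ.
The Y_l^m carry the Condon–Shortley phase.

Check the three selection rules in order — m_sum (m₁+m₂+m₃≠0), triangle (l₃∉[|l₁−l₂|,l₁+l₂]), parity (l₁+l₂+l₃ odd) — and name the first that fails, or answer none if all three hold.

m_sum

Σmᵢ = -4  ✗
l₃∈[|l₁−l₂|,l₁+l₂]=[2,4], have l₃=3
Σlᵢ = 7 ⇒ odd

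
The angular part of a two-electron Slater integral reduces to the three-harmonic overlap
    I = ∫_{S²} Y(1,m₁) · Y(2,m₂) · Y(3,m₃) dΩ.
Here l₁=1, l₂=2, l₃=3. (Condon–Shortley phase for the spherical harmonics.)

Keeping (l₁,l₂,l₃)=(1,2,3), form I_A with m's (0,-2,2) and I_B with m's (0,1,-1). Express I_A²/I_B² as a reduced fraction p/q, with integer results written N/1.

Same 1,2,3: normalisation and zero-m 3j drop out of the ratio.
A: Δ: 0! 2! 4! / 7! → 1/105; sum: t=0:+1/24 = 1/24; 3j²(1 2 3; 0 -2 2) = Δ·Π!·Σ² = 1/21  (sign -1)
B: Δ: 0! 2! 4! / 7! → 1/105; sum: t=0:+1/6 = 1/6; 3j²(1 2 3; 0 1 -1) = Δ·Π!·Σ² = 8/105  (sign +1)
I_A²/I_B² = (1/21)/(8/105) = 5/8

5/8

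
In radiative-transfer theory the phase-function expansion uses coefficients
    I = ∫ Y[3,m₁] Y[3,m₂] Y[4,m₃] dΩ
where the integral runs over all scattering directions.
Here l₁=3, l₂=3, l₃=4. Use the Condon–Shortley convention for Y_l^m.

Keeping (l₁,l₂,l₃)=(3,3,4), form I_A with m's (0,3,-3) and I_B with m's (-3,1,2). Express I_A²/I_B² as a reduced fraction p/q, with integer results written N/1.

7/6

Shared (l₁,l₂,l₃)=(3,3,4): N and (l;000)² cancel in I_A²/I_B².
A: Δ = 2!·4!·4!/11! = 1/34650; Racah Σ t=2..2: t=2:+1/288 = 1/288; ⇒ 3j(3 3 4; 0 3 -3)² = 1/22, sgn -1
B: Δ = 2!·4!·4!/11! = 1/34650; Racah Σ t=2..2: t=2:+1/192 = 1/192; ⇒ 3j(3 3 4; -3 1 2)² = 3/77, sgn +1
I_A²/I_B² = (1/22)/(3/77) = 7/6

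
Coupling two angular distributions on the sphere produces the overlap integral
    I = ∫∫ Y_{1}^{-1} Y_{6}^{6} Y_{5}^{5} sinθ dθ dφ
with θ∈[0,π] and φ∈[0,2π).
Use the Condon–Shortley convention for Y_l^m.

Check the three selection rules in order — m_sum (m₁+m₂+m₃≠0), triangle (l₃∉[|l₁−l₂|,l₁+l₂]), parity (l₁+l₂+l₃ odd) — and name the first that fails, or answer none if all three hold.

Σmᵢ = 10  ✗
l₃∈[|l₁−l₂|,l₁+l₂]=[5,7], have l₃=5
Σlᵢ = 12 ⇒ even

m_sum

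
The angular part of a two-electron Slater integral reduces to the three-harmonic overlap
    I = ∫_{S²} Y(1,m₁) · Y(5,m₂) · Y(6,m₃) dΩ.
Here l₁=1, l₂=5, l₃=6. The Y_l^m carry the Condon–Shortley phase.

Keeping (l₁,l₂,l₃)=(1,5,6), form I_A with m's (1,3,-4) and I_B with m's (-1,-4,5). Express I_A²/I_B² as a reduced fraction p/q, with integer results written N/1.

Same 1,5,6: normalisation and zero-m 3j drop out of the ratio.
A: Δ: 0! 2! 10! / 13! → 1/858; sum: t=0:+1/161280 = 1/161280; 3j²(1 5 6; 1 3 -4) = Δ·Π!·Σ² = 15/286  (sign +1)
B: Δ: 0! 2! 10! / 13! → 1/858; sum: t=0:+1/725760 = 1/725760; 3j²(1 5 6; -1 -4 5) = Δ·Π!·Σ² = 5/78  (sign -1)
I_A²/I_B² = (15/286)/(5/78) = 9/11

9/11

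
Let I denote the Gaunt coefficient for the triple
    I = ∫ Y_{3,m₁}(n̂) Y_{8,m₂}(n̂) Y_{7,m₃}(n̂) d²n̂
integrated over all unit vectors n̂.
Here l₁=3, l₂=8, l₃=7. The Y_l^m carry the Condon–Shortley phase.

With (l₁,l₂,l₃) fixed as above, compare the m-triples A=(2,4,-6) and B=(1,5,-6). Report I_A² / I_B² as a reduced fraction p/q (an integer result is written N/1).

Shared (l₁,l₂,l₃)=(3,8,7): N and (l;000)² cancel in I_A²/I_B².
A: Δ = 4!·2!·12!/19! = 1/5290740; Racah Σ t=0..1: t=0:+1/11496038400 t=1:−1/479001600 = -23/11496038400; ⇒ 3j(3 8 7; 2 4 -6)² = 529/81396, sgn +1
B: Δ = 4!·2!·12!/19! = 1/5290740; Racah Σ t=1..2: t=1:−1/2874009600 t=2:+1/319334400 = 1/359251200; ⇒ 3j(3 8 7; 1 5 -6)² = 1664/101745, sgn -1
I_A²/I_B² = (529/81396)/(1664/101745) = 2645/6656

2645/6656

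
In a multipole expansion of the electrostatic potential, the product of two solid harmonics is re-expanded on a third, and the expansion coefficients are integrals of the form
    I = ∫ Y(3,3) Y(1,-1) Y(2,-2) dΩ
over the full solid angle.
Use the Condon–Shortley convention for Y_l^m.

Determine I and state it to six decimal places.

Rules hold: Σm=0, L=6 even, 2≤2≤4.
N = 7·3·5 = 105
Δ = 2!·4!·0!/7! = 1/105
Racah Σ t=1..1: t=1:−1/4 = -1/4
⇒ 3j(3 1 2; 0 0 0)² = 3/35, sgn -1
Racah Σ t=0..0: t=0:+1/48 = 1/48
⇒ 3j(3 1 2; 3 -1 -2)² = 1/7, sgn +1
4πI² = N·(3j₀)²·(3jₘ)² = 9/7
I = -1·√(1.28571/4π) = -0.31986543

-0.319865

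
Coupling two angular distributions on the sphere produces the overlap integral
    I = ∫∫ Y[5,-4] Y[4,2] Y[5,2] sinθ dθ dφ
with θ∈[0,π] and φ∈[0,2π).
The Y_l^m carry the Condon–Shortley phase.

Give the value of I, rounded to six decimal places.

0.118854

Rules hold: Σm=0, L=14 even, 1≤5≤9.
N = 11·9·11 = 1089
Δ = 4!·6!·4!/15! = 1/3153150
Racah Σ t=0..4: t=0:+1/69120 t=1:−1/1728 t=2:+1/576 t=3:−1/1728 t=4:+1/69120 = 7/11520
⇒ 3j(5 4 5; 0 0 0)² = 2/143, sgn -1
Racah Σ t=3..4: t=3:−1/25920 t=4:+1/11520 = 1/20736
⇒ 3j(5 4 5; -4 2 2)² = 5/429, sgn -1
4πI² = N·(3j₀)²·(3jₘ)² = 30/169
I = +1·√(0.177515/4π) = 0.11885360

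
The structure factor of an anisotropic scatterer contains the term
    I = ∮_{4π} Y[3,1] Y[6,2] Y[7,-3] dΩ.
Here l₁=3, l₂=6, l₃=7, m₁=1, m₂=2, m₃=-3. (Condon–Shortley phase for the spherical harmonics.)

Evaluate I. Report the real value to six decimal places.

Checks pass: Σm=0; 16 even; l₃=7∈[3,9].
(2·3+1)(2·6+1)(2·7+1) = 1365
Δ: 2! 4! 10! / 17! → 1/2042040
sum: t=0:+1/207360 t=1:−1/57600 t=2:+1/207360 = -1/129600
3j²(3 6 7; 0 0 0) = Δ·Π!·Σ² = 168/12155  (sign +1)
sum: t=0:+1/645120 t=1:−1/181440 t=2:+1/829440 = -1/362880
3j²(3 6 7; 1 2 -3) = Δ·Π!·Σ² = 256/17017  (sign -1)
combine: 4πI² = 1365·168/12155·256/17017 = 129024/454597
take √, sign -1: I = -0.15028548

-0.150285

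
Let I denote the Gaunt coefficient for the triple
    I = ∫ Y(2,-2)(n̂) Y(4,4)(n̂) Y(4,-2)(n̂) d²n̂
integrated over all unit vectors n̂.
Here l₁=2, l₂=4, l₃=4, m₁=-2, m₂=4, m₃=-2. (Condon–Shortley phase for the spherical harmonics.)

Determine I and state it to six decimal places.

Checks pass: Σm=0; 10 even; l₃=4∈[2,6].
(2·2+1)(2·4+1)(2·4+1) = 405
Δ: 2! 2! 6! / 11! → 1/13860
sum: t=0:+1/192 t=1:−1/36 t=2:+1/192 = -5/288
3j²(2 4 4; 0 0 0) = Δ·Π!·Σ² = 20/693  (sign -1)
sum: t=2:+1/2880 = 1/2880
3j²(2 4 4; -2 4 -2) = Δ·Π!·Σ² = 2/165  (sign +1)
combine: 4πI² = 405·20/693·2/165 = 120/847
take √, sign -1: I = -0.10618031

-0.106180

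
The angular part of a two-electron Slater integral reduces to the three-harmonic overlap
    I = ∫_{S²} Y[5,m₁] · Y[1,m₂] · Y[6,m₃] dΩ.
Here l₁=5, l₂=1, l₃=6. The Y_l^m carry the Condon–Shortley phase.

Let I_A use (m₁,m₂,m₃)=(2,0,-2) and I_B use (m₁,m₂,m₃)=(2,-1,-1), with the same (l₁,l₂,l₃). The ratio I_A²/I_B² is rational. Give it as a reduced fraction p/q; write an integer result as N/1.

Shared (l₁,l₂,l₃)=(5,1,6): N and (l;000)² cancel in I_A²/I_B².
A: Δ = 0!·10!·2!/13! = 1/858; Racah Σ t=0..0: t=0:+1/30240 = 1/30240; ⇒ 3j(5 1 6; 2 0 -2)² = 16/429, sgn +1
B: Δ = 0!·10!·2!/13! = 1/858; Racah Σ t=0..0: t=0:+1/60480 = 1/60480; ⇒ 3j(5 1 6; 2 -1 -1)² = 5/429, sgn -1
I_A²/I_B² = (16/429)/(5/429) = 16/5

16/5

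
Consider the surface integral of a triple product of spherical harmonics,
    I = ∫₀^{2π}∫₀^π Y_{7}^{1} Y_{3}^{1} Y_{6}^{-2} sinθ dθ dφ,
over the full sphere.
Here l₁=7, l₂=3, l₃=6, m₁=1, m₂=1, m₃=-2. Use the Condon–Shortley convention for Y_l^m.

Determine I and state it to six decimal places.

m-sum 0 ✓  L=16 even ✓  4≤6≤10 ✓
Π(2lᵢ+1) = 15×7×13 = 1365
triangle coeff Δ(7,3,6) = 1/2042040
Σ_t [1,3]: t=1:−1/207360 t=2:+1/57600 t=3:−1/207360 = 1/129600
(3j)²=168/12155 [(7 3 6; 0 0 0)], sign=+1
Σ_t [2,4]: t=2:+1/138240 t=3:−1/181440 t=4:+1/3870720 = 23/11612160
(3j)²=529/204204 [(7 3 6; 1 1 -2)], sign=+1
⇒ 4πI² = 22218/454597
I = (+1)√(22218/454597/(4π)) = 0.06236404

0.062364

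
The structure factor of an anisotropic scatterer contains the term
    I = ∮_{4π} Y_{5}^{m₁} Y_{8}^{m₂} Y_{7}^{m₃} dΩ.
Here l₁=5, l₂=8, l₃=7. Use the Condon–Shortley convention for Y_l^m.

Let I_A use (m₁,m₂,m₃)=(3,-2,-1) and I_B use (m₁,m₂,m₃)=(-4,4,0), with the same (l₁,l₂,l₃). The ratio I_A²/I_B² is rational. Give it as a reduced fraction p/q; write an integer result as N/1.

1183/110

Same 5,8,7: normalisation and zero-m 3j drop out of the ratio.
A: Δ: 6! 4! 10! / 21! → 1/814773960; sum: t=0:+1/49766400 t=1:−1/10368000 t=2:+1/19906560 = -13/497664000; 3j²(5 8 7; 3 -2 -1) = Δ·Π!·Σ² = 91/17765  (sign -1)
B: Δ: 6! 4! 10! / 21! → 1/814773960; sum: t=5:−1/87091200 t=6:+1/74649600 = 1/522547200; 3j²(5 8 7; -4 4 0) = Δ·Π!·Σ² = 2/4199  (sign -1)
I_A²/I_B² = (91/17765)/(2/4199) = 1183/110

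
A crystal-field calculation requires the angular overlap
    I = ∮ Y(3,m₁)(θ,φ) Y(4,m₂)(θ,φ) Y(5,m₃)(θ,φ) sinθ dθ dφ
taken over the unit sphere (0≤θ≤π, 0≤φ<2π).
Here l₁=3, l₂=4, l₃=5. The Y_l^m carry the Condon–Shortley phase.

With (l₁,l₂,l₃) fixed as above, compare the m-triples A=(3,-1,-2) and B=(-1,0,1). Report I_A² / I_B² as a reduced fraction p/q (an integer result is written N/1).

525/121

Shared (l₁,l₂,l₃)=(3,4,5): N and (l;000)² cancel in I_A²/I_B².
A: Δ = 2!·4!·6!/13! = 1/180180; Racah Σ t=0..0: t=0:+1/1728 = 1/1728; ⇒ 3j(3 4 5; 3 -1 -2)² = 25/858, sgn -1
B: Δ = 2!·4!·6!/13! = 1/180180; Racah Σ t=0..2: t=0:+1/2304 t=1:−1/216 t=2:+1/384 = -11/6912; ⇒ 3j(3 4 5; -1 0 1)² = 11/1638, sgn -1
I_A²/I_B² = (25/858)/(11/1638) = 525/121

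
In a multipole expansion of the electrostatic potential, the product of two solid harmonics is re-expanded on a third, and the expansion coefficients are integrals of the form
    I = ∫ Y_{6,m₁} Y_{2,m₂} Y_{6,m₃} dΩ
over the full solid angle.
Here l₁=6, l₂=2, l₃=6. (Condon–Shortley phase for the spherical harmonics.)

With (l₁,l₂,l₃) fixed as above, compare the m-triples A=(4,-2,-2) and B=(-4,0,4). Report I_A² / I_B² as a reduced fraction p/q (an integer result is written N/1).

Shared (l₁,l₂,l₃)=(6,2,6): N and (l;000)² cancel in I_A²/I_B².
A: Δ = 2!·10!·2!/15! = 1/90090; Racah Σ t=0..0: t=0:+1/322560 = 1/322560; ⇒ 3j(6 2 6; 4 -2 -2)² = 18/1001, sgn +1
B: Δ = 2!·10!·2!/15! = 1/90090; Racah Σ t=0..2: t=0:+1/14515200 t=1:−1/362880 t=2:+1/322560 = 1/2419200; ⇒ 3j(6 2 6; -4 0 4)² = 2/5005, sgn +1
I_A²/I_B² = (18/1001)/(2/5005) = 45/1

45/1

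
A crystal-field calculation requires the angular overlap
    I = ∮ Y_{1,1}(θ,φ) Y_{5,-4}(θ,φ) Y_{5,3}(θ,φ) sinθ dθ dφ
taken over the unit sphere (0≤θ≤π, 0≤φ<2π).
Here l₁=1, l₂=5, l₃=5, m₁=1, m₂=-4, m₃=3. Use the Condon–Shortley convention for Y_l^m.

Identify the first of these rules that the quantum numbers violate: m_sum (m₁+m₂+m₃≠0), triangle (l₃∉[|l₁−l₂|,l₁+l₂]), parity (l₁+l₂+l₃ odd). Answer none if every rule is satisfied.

azimuthal sum: 1 − 4 + 3 = 0  ✓
4 ≤ 5 ≤ 6 (triangle on l)  ✓
L = 1 + 5 + 5 = 11 (odd)  ✗

parity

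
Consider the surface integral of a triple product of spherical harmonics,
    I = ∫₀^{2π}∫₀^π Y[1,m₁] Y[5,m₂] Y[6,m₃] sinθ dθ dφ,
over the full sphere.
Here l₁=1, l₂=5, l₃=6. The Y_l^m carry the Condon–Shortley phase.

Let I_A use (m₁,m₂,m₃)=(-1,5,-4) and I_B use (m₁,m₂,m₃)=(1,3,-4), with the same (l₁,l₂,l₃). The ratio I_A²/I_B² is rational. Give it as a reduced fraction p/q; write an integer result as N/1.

Shared (l₁,l₂,l₃)=(1,5,6): N and (l;000)² cancel in I_A²/I_B².
A: Δ = 0!·2!·10!/13! = 1/858; Racah Σ t=0..0: t=0:+1/7257600 = 1/7257600; ⇒ 3j(1 5 6; -1 5 -4)² = 1/858, sgn +1
B: Δ = 0!·2!·10!/13! = 1/858; Racah Σ t=0..0: t=0:+1/161280 = 1/161280; ⇒ 3j(1 5 6; 1 3 -4)² = 15/286, sgn +1
I_A²/I_B² = (1/858)/(15/286) = 1/45

1/45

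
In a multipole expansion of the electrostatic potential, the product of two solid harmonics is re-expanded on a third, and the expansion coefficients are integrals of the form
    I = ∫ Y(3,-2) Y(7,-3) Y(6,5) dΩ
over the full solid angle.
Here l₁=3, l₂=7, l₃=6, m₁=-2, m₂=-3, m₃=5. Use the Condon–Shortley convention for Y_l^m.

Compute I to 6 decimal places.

Rules hold: Σm=0, L=16 even, 4≤6≤10.
N = 7·15·13 = 1365
Δ = 4!·2!·10!/17! = 1/2042040
Racah Σ t=1..3: t=1:−1/207360 t=2:+1/57600 t=3:−1/207360 = 1/129600
⇒ 3j(3 7 6; 0 0 0)² = 168/12155, sgn +1
Racah Σ t=3..4: t=3:−1/4354560 t=4:+1/87091200 = -19/87091200
⇒ 3j(3 7 6; -2 -3 5)² = 361/37128, sgn +1
4πI² = N·(3j₀)²·(3jₘ)² = 7581/41327
I = +1·√(0.183439/4π) = 0.12082071

0.120821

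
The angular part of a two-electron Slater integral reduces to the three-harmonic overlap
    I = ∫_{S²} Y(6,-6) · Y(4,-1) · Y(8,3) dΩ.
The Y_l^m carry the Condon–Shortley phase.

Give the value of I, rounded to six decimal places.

-6 − 1 + 3 = -4 ≠ 0: azimuthal integral kills it; I = 0

0.000000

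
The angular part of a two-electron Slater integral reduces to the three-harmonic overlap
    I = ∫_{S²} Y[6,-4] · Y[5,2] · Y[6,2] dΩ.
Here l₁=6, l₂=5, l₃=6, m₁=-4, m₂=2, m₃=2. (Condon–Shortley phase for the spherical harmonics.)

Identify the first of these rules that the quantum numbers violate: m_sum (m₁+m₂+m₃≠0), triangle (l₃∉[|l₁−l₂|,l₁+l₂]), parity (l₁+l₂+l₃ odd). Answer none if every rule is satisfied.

Σmᵢ = 0  ✓
l₃∈[|l₁−l₂|,l₁+l₂]=[1,11], have l₃=6  ✓
Σlᵢ = 17 ⇒ odd  ✗

parity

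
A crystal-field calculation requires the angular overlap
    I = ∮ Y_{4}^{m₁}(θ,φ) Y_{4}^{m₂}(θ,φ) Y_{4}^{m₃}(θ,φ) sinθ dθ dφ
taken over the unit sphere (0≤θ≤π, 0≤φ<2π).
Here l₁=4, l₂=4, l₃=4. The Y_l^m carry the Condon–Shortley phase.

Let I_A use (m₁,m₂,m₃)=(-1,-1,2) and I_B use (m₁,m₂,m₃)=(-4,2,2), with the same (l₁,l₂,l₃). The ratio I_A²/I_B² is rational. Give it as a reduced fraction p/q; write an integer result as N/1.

Same 4,4,4: normalisation and zero-m 3j drop out of the ratio.
A: Δ: 4! 4! 4! / 13! → 1/450450; sum: t=1:−1/576 t=2:+1/144 t=3:−1/576 = 1/288; 3j²(4 4 4; -1 -1 2) = Δ·Π!·Σ² = 20/1001  (sign +1)
B: Δ: 4! 4! 4! / 13! → 1/450450; sum: t=4:+1/2304 = 1/2304; 3j²(4 4 4; -4 2 2) = Δ·Π!·Σ² = 5/143  (sign +1)
I_A²/I_B² = (20/1001)/(5/143) = 4/7

4/7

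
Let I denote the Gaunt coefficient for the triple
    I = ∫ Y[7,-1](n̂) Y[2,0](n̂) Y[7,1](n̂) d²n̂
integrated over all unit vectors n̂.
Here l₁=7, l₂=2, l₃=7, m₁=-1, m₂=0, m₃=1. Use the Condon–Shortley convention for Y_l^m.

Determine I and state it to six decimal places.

-0.151274

Rules hold: Σm=0, L=16 even, 5≤7≤9.
N = 15·5·15 = 1125
Δ = 2!·12!·2!/17! = 1/185640
Racah Σ t=0..2: t=0:+1/2419200 t=1:−1/518400 t=2:+1/2419200 = -1/907200
⇒ 3j(7 2 7; 0 0 0)² = 56/3315, sgn +1
Racah Σ t=0..2: t=0:+1/3870720 t=1:−1/604800 t=2:+1/2073600 = -53/58060800
⇒ 3j(7 2 7; -1 0 1)² = 2809/185640, sgn -1
4πI² = N·(3j₀)²·(3jₘ)² = 14045/48841
I = -1·√(0.287566/4π) = -0.15127378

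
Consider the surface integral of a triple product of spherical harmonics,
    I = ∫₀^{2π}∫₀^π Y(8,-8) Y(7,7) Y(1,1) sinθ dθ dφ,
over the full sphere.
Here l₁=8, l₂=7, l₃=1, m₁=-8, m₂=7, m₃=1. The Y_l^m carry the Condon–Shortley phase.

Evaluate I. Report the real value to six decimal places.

m-sum 0 ✓  L=16 even ✓  1≤1≤15 ✓
Π(2lᵢ+1) = 17×15×3 = 765
triangle coeff Δ(8,7,1) = 1/2040
Σ_t [7,7]: t=7:−1/25401600 = -1/25401600
(3j)²=8/255 [(8 7 1; 0 0 0)], sign=+1
Σ_t [14,14]: t=14:+1/174356582400 = 1/174356582400
(3j)²=1/17 [(8 7 1; -8 7 1)], sign=+1
⇒ 4πI² = 24/17
I = (+1)√(24/17/(4π)) = 0.33517856

0.335179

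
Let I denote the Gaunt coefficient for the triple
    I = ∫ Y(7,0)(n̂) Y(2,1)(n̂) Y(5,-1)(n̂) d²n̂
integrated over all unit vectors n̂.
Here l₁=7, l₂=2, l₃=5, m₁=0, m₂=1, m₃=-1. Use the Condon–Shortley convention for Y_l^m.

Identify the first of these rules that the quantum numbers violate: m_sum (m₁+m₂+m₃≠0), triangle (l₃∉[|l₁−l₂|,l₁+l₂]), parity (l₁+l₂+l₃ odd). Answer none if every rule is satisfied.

none

m₁+m₂+m₃ = 0 + 1 − 1 = 0  ✓
triangle: |7−2|=5 ≤ l₃=5 ≤ 7+2=9  ✓
parity: l₁+l₂+l₃ = 14 is even  ✓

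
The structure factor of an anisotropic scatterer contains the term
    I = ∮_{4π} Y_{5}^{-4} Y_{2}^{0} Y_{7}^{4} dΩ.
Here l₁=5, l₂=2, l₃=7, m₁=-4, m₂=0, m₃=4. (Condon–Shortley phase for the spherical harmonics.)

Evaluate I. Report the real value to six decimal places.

0.145565

m-sum 0 ✓  L=14 even ✓  3≤7≤7 ✓
Π(2lᵢ+1) = 11×5×15 = 825
triangle coeff Δ(5,2,7) = 1/15015
Σ_t [0,0]: t=0:+1/57600 = 1/57600
(3j)²=21/715 [(5 2 7; 0 0 0)], sign=-1
Σ_t [0,0]: t=0:+1/1451520 = 1/1451520
(3j)²=1/91 [(5 2 7; -4 0 4)], sign=-1
⇒ 4πI² = 45/169
I = (+1)√(45/169/(4π)) = 0.14556534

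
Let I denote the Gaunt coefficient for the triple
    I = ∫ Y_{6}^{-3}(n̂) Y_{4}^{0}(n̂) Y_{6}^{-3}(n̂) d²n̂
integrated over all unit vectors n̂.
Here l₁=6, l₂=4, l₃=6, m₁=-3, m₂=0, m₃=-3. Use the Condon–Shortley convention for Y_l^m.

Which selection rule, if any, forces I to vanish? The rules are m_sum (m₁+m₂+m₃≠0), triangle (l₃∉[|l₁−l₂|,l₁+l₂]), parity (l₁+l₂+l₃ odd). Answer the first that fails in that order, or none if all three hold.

m₁+m₂+m₃ = -3 + 0 − 3 = -6  ✗
triangle: |6−4|=2 ≤ l₃=6 ≤ 6+4=10
parity: l₁+l₂+l₃ = 16 is even

m_sum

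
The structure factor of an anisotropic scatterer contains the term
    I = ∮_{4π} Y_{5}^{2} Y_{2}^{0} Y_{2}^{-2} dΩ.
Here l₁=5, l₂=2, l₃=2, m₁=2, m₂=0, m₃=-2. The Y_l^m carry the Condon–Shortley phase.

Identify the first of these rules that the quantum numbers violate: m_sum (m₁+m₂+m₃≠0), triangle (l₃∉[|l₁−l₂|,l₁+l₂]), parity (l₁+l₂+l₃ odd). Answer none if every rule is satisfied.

azimuthal sum: 2 + 0 − 2 = 0  ✓
3 ≤ 2 ≤ 7 (triangle on l)  ✗
L = 5 + 2 + 2 = 9 (odd)

triangle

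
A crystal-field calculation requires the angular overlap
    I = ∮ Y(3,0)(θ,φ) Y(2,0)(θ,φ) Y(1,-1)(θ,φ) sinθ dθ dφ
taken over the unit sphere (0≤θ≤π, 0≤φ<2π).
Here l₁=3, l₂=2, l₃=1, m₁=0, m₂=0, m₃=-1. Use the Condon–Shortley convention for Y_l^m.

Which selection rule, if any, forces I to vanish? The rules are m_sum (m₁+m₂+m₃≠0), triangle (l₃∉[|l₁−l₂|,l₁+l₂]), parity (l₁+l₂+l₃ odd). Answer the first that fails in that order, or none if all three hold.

m_sum

m₁+m₂+m₃ = 0 + 0 − 1 = -1  ✗
triangle: |3−2|=1 ≤ l₃=1 ≤ 3+2=5
parity: l₁+l₂+l₃ = 6 is even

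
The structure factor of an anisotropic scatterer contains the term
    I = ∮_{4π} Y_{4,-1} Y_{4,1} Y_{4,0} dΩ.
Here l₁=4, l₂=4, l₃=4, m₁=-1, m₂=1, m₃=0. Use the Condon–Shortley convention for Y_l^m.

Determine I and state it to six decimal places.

Checks pass: Σm=0; 12 even; l₃=4∈[0,8].
(2·4+1)(2·4+1)(2·4+1) = 729
Δ: 4! 4! 4! / 13! → 1/450450
sum: t=0:+1/13824 t=1:−1/216 t=2:+1/64 t=3:−1/216 t=4:+1/13824 = 5/768
3j²(4 4 4; 0 0 0) = Δ·Π!·Σ² = 18/1001  (sign +1)
sum: t=1:−1/3456 t=2:+1/144 t=3:−1/96 t=4:+1/864 = -1/384
3j²(4 4 4; -1 1 0) = Δ·Π!·Σ² = 9/2002  (sign -1)
combine: 4πI² = 729·18/1001·9/2002 = 59049/1002001
take √, sign -1: I = -0.06848055

-0.068481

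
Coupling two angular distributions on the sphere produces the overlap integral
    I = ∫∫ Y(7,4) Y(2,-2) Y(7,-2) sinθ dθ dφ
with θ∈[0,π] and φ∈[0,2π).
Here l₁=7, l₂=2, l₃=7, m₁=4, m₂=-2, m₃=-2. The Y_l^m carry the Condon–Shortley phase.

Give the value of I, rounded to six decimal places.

-0.163963

Rules hold: Σm=0, L=16 even, 5≤7≤9.
N = 15·5·15 = 1125
Δ = 2!·12!·2!/17! = 1/185640
Racah Σ t=0..2: t=0:+1/2419200 t=1:−1/518400 t=2:+1/2419200 = -1/907200
⇒ 3j(7 2 7; 0 0 0)² = 56/3315, sgn +1
Racah Σ t=0..0: t=0:+1/8709120 = 1/8709120
⇒ 3j(7 2 7; 4 -2 -2)² = 55/3094, sgn -1
4πI² = N·(3j₀)²·(3jₘ)² = 16500/48841
I = -1·√(0.337831/4π) = -0.16396259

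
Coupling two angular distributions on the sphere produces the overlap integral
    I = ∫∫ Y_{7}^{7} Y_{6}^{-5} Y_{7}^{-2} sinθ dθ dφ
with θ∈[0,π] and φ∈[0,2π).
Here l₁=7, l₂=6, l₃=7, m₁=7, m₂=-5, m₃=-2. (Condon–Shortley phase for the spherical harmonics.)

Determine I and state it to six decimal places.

-0.092634

m-sum 0 ✓  L=20 even ✓  1≤7≤13 ✓
Π(2lᵢ+1) = 15×13×15 = 2925
triangle coeff Δ(7,6,7) = 1/2444321880
Σ_t [0,6]: t=0:+1/2612736000 t=1:−1/20736000 t=2:+1/1658880 t=3:−1/746496 t=4:+1/1658880 t=5:−1/20736000 t=6:+1/2612736000 = -1/4354560
(3j)²=1000/138567 [(7 6 7; 0 0 0)], sign=+1
Σ_t [0,0]: t=0:+1/3483648000 = 1/3483648000
(3j)²=33/6460 [(7 6 7; 7 -5 -2)], sign=-1
⇒ 4πI² = 11250/104329
I = (-1)√(11250/104329/(4π)) = -0.09263366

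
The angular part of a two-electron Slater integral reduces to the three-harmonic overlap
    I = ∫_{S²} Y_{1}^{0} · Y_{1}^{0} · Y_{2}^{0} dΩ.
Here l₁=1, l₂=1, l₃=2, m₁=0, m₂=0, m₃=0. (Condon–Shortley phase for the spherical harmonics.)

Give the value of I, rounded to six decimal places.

0.252313

Checks pass: Σm=0; 4 even; l₃=2∈[0,2].
(2·1+1)(2·1+1)(2·2+1) = 45
Δ: 0! 2! 2! / 5! → 1/30
sum: t=0:+1/1 = 1/1
3j²(1 1 2; 0 0 0) = Δ·Π!·Σ² = 2/15  (sign +1)
(m-triple is (0,0,0) — same symbol as above.)
combine: 4πI² = 45·2/15·2/15 = 4/5
take √, sign +1: I = 0.25231325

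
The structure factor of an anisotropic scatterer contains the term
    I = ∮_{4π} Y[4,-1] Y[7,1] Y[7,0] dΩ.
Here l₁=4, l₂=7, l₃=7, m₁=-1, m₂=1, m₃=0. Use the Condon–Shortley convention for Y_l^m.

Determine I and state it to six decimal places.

m-sum 0 ✓  L=18 even ✓  3≤7≤11 ✓
Π(2lᵢ+1) = 9×15×15 = 2025
triangle coeff Δ(4,7,7) = 1/58198140
Σ_t [0,4]: t=0:+1/17418240 t=1:−1/622080 t=2:+1/230400 t=3:−1/622080 t=4:+1/17418240 = 1/806400
(3j)²=2268/230945 [(4 7 7; 0 0 0)], sign=-1
Σ_t [1,4]: t=1:−1/4354560 t=2:+1/414720 t=3:−1/345600 t=4:+1/2488320 = -1/3225600
(3j)²=81/92378 [(4 7 7; -1 1 0)], sign=+1
⇒ 4πI² = 37200870/2133423721
I = (-1)√(37200870/2133423721/(4π)) = -0.03725058

-0.037251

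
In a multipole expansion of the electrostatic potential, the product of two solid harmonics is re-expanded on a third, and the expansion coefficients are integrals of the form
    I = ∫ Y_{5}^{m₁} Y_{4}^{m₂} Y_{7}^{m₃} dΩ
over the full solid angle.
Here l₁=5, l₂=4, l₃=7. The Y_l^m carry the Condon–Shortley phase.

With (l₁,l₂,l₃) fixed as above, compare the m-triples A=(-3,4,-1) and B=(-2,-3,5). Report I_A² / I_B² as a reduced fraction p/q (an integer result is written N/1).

784/99

l's match ⇒ only the (l;m) 3-j factors differ between A and B.
A: triangle coeff Δ(5,4,7) = 1/6126120; Σ_t [2,2]: t=2:+1/2073600 = 1/2073600; (3j)²=392/109395 [(5 4 7; -3 4 -1)], sign=+1
B: triangle coeff Δ(5,4,7) = 1/6126120; Σ_t [0,1]: t=0:+1/1209600 t=1:−1/1036800 = -1/7257600; (3j)²=1/2210 [(5 4 7; -2 -3 5)], sign=-1
I_A²/I_B² = (392/109395)/(1/2210) = 784/99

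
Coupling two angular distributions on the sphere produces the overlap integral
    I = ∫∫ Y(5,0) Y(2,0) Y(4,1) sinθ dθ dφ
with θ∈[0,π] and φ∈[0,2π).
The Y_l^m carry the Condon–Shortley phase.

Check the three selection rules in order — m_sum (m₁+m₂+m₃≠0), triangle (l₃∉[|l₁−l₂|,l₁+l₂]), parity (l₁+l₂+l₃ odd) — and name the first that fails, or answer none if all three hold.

m₁+m₂+m₃ = 0 + 0 + 1 = 1  ✗
triangle: |5−2|=3 ≤ l₃=4 ≤ 5+2=7
parity: l₁+l₂+l₃ = 11 is odd

m_sum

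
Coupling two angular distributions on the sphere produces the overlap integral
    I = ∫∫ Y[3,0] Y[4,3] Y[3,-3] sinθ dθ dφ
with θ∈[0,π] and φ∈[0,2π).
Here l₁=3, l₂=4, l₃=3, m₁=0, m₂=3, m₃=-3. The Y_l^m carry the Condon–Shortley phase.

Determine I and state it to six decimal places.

0.203551

Rules hold: Σm=0, L=10 even, 1≤3≤7.
N = 7·9·7 = 441
Δ = 4!·2!·4!/11! = 1/34650
Racah Σ t=1..3: t=1:−1/72 t=2:+1/16 t=3:−1/72 = 5/144
⇒ 3j(3 4 3; 0 0 0)² = 2/77, sgn -1
Racah Σ t=3..3: t=3:−1/288 = -1/288
⇒ 3j(3 4 3; 0 3 -3)² = 1/22, sgn -1
4πI² = N·(3j₀)²·(3jₘ)² = 63/121
I = +1·√(0.520661/4π) = 0.20355073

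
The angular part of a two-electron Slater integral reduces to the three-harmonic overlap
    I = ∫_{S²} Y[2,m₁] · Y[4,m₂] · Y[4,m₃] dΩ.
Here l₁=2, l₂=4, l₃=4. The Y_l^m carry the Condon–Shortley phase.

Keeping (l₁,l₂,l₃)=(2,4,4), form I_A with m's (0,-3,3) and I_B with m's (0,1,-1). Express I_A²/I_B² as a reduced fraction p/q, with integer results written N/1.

Shared (l₁,l₂,l₃)=(2,4,4): N and (l;000)² cancel in I_A²/I_B².
A: Δ = 2!·2!·6!/11! = 1/13860; Racah Σ t=0..1: t=0:+1/480 t=1:−1/720 = 1/1440; ⇒ 3j(2 4 4; 0 -3 3)² = 7/1980, sgn -1
B: Δ = 2!·2!·6!/11! = 1/13860; Racah Σ t=0..2: t=0:+1/480 t=1:−1/48 t=2:+1/144 = -17/1440; ⇒ 3j(2 4 4; 0 1 -1)² = 289/13860, sgn +1
I_A²/I_B² = (7/1980)/(289/13860) = 49/289

49/289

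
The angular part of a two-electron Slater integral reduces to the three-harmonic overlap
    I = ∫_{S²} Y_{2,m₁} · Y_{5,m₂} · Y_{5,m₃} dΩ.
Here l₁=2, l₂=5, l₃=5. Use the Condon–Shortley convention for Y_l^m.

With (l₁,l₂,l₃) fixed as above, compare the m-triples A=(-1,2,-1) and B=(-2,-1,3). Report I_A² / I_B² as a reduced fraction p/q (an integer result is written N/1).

3/8

l's match ⇒ only the (l;m) 3-j factors differ between A and B.
A: triangle coeff Δ(2,5,5) = 1/38610; Σ_t [1,2]: t=1:−1/2880 t=2:+1/1440 = 1/2880; (3j)²=7/715 [(2 5 5; -1 2 -1)], sign=+1
B: triangle coeff Δ(2,5,5) = 1/38610; Σ_t [2,2]: t=2:+1/5760 = 1/5760; (3j)²=56/2145 [(2 5 5; -2 -1 3)], sign=+1
I_A²/I_B² = (7/715)/(56/2145) = 3/8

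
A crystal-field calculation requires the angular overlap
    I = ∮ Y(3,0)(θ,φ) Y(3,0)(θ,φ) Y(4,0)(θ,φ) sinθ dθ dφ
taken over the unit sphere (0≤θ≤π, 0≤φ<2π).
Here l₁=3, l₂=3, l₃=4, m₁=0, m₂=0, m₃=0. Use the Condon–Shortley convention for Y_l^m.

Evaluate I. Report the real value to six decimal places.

m-sum 0 ✓  L=10 even ✓  0≤4≤6 ✓
Π(2lᵢ+1) = 7×7×9 = 441
triangle coeff Δ(3,3,4) = 1/34650
Σ_t [0,2]: t=0:+1/72 t=1:−1/16 t=2:+1/72 = -5/144
(3j)²=2/77 [(3 3 4; 0 0 0)], sign=-1
(m-triple is (0,0,0) — same symbol as above.)
⇒ 4πI² = 36/121
I = (+1)√(36/121/(4π)) = 0.15386989

0.153870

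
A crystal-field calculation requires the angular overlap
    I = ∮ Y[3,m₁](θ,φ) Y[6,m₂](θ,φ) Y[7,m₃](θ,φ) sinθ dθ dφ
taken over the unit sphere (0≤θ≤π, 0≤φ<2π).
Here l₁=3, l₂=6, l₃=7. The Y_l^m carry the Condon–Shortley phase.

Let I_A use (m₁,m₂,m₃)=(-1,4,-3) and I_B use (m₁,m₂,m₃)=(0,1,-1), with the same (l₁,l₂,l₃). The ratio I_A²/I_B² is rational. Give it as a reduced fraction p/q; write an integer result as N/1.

36481/22188

l's match ⇒ only the (l;m) 3-j factors differ between A and B.
A: triangle coeff Δ(3,6,7) = 1/2042040; Σ_t [0,2]: t=0:+1/174182400 t=1:−1/2177280 t=2:+1/645120 = 191/174182400; (3j)²=36481/2042040 [(3 6 7; -1 4 -3)], sign=+1
B: triangle coeff Δ(3,6,7) = 1/2042040; Σ_t [0,2]: t=0:+1/362880 t=1:−1/69120 t=2:+1/172800 = -43/7257600; (3j)²=1849/170170 [(3 6 7; 0 1 -1)], sign=-1
I_A²/I_B² = (36481/2042040)/(1849/170170) = 36481/22188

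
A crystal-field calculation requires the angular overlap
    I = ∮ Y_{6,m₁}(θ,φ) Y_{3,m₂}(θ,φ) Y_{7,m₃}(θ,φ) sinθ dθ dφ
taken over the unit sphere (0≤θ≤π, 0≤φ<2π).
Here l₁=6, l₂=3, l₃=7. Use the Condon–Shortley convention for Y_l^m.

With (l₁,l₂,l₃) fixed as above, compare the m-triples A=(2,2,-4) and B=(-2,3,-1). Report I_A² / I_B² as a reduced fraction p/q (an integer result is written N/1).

Same 6,3,7: normalisation and zero-m 3j drop out of the ratio.
A: Δ: 2! 10! 4! / 17! → 1/2042040; sum: t=1:−1/725760 t=2:+1/967680 = -1/2903040; 3j²(6 3 7; 2 2 -4) = Δ·Π!·Σ² = 5/3094  (sign +1)
B: Δ: 2! 10! 4! / 17! → 1/2042040; sum: t=2:+1/829440 = 1/829440; 3j²(6 3 7; -2 3 -1) = Δ·Π!·Σ² = 35/2431  (sign +1)
I_A²/I_B² = (5/3094)/(35/2431) = 11/98

11/98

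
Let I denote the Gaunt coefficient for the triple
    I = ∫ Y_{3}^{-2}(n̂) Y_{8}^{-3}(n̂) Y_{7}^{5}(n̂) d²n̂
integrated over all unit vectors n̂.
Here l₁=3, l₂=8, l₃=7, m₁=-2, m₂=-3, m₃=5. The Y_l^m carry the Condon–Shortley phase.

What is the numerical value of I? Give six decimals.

Checks pass: Σm=0; 18 even; l₃=7∈[5,11].
(2·3+1)(2·8+1)(2·7+1) = 1785
Δ: 4! 2! 12! / 19! → 1/5290740
sum: t=1:−1/7257600 t=2:+1/2073600 t=3:−1/7257600 = 1/4838400
3j²(3 8 7; 0 0 0) = Δ·Π!·Σ² = 252/20995  (sign -1)
sum: t=3:−1/87091200 t=4:+1/958003200 = -1/95800320
3j²(3 8 7; -2 -3 5) = Δ·Π!·Σ² = 1000/88179  (sign -1)
combine: 4πI² = 1785·252/20995·1000/88179 = 252000/1037153
take √, sign +1: I = 0.13905094

0.139051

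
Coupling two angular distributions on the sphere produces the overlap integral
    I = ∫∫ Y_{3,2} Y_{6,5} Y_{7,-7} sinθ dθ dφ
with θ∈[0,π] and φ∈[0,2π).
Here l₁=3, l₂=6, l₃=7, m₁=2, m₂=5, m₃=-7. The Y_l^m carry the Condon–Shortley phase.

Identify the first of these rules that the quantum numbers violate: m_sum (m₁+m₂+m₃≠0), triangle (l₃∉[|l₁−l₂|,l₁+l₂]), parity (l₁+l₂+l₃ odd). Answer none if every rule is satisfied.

none

azimuthal sum: 2 + 5 − 7 = 0  ✓
3 ≤ 7 ≤ 9 (triangle on l)  ✓
L = 3 + 6 + 7 = 16 (even)  ✓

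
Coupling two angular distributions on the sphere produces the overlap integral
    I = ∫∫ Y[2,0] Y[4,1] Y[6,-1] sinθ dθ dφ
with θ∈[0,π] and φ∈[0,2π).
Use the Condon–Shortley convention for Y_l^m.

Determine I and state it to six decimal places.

Checks pass: Σm=0; 12 even; l₃=6∈[2,6].
(2·2+1)(2·4+1)(2·6+1) = 585
Δ: 0! 4! 8! / 13! → 1/6435
sum: t=0:+1/2304 = 1/2304
3j²(2 4 6; 0 0 0) = Δ·Π!·Σ² = 5/143  (sign +1)
sum: t=0:+1/2880 = 1/2880
3j²(2 4 6; 0 1 -1) = Δ·Π!·Σ² = 14/429  (sign -1)
combine: 4πI² = 585·5/143·14/429 = 1050/1573
take √, sign -1: I = -0.23047581

-0.230476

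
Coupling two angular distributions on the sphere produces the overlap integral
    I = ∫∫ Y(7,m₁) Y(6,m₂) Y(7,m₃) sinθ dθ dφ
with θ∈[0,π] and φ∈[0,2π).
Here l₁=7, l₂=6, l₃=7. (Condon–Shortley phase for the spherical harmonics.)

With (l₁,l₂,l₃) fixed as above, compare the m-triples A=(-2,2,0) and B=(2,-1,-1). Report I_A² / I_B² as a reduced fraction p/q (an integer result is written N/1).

16/35

Shared (l₁,l₂,l₃)=(7,6,7): N and (l;000)² cancel in I_A²/I_B².
A: Δ = 6!·8!·6!/21! = 1/2444321880; Racah Σ t=2..6: t=2:+1/174182400 t=3:−1/6220800 t=4:+1/1658880 t=5:−1/2488320 t=6:+1/24883200 = 1/11612160; ⇒ 3j(7 6 7; -2 2 0)² = 150/46189, sgn -1
B: Δ = 6!·8!·6!/21! = 1/2444321880; Racah Σ t=0..5: t=0:+1/62208000 t=1:−1/3317760 t=2:+1/1244160 t=3:−1/2488320 t=4:+1/29030400 t=5:−1/3483648000 = 1/6635520; ⇒ 3j(7 6 7; 2 -1 -1)² = 2625/369512, sgn +1
I_A²/I_B² = (150/46189)/(2625/369512) = 16/35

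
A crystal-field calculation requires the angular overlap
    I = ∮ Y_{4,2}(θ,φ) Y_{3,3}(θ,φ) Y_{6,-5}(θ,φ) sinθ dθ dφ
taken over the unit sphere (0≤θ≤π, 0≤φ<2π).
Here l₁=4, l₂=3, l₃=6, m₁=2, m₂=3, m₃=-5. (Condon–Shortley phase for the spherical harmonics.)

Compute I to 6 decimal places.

L=13 odd ⇒ parity kills the (l;000) factor ⇒ I = 0

0.000000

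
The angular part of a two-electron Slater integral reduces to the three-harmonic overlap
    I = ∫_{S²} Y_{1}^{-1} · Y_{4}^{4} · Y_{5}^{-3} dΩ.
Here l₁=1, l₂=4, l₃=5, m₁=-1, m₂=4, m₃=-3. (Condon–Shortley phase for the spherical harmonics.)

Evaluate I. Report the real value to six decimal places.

-0.049106

Rules hold: Σm=0, L=10 even, 3≤5≤5.
N = 3·9·11 = 297
Δ = 0!·2!·8!/11! = 1/495
Racah Σ t=0..0: t=0:+1/576 = 1/576
⇒ 3j(1 4 5; 0 0 0)² = 5/99, sgn -1
Racah Σ t=0..0: t=0:+1/80640 = 1/80640
⇒ 3j(1 4 5; -1 4 -3)² = 1/495, sgn +1
4πI² = N·(3j₀)²·(3jₘ)² = 1/33
I = -1·√(0.030303/4π) = -0.04910640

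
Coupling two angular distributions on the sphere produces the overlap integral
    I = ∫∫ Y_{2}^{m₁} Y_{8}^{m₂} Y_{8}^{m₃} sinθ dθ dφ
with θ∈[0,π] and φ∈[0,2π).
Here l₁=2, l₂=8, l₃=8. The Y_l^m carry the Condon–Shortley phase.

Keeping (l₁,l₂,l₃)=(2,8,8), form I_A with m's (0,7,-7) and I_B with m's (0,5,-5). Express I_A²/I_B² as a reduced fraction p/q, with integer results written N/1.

l's match ⇒ only the (l;m) 3-j factors differ between A and B.
A: triangle coeff Δ(2,8,8) = 1/348840; Σ_t [1,2]: t=1:−1/87178291200 t=2:+1/24908083200 = 1/34871316480; (3j)²=125/7752 [(2 8 8; 0 7 -7)], sign=-1
B: triangle coeff Δ(2,8,8) = 1/348840; Σ_t [0,2]: t=0:+1/24908083200 t=1:−1/958003200 t=2:+1/958003200 = 1/24908083200; (3j)²=1/38760 [(2 8 8; 0 5 -5)], sign=-1
I_A²/I_B² = (125/7752)/(1/38760) = 625/1

625/1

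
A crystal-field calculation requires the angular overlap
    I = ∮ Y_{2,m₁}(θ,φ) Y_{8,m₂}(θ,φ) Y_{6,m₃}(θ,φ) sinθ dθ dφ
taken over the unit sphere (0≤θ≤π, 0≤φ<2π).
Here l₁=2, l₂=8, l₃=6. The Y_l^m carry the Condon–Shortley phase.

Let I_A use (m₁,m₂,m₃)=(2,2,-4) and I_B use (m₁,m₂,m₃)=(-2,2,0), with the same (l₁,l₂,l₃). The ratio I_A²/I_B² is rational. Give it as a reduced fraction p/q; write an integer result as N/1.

1/14

l's match ⇒ only the (l;m) 3-j factors differ between A and B.
A: triangle coeff Δ(2,8,6) = 1/30940; Σ_t [0,0]: t=0:+1/174182400 = 1/174182400; (3j)²=3/6188 [(2 8 6; 2 2 -4)], sign=+1
B: triangle coeff Δ(2,8,6) = 1/30940; Σ_t [4,4]: t=4:+1/12441600 = 1/12441600; (3j)²=3/442 [(2 8 6; -2 2 0)], sign=+1
I_A²/I_B² = (3/6188)/(3/442) = 1/14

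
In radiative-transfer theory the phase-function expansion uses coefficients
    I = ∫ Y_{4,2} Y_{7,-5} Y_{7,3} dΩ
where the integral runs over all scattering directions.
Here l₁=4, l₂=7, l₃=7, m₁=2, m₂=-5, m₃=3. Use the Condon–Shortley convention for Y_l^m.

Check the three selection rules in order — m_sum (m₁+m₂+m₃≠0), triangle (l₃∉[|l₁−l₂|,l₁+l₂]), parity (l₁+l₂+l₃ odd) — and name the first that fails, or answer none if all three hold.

m₁+m₂+m₃ = 2 − 5 + 3 = 0  ✓
triangle: |4−7|=3 ≤ l₃=7 ≤ 4+7=11  ✓
parity: l₁+l₂+l₃ = 18 is even  ✓

none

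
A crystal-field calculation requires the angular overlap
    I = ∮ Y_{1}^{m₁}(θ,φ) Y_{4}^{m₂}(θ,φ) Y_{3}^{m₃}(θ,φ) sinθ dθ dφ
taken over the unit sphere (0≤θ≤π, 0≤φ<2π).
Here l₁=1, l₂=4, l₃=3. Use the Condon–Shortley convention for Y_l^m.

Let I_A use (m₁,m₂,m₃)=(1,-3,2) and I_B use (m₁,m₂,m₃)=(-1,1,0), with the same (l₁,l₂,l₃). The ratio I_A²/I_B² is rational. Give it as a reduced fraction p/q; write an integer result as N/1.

21/10

l's match ⇒ only the (l;m) 3-j factors differ between A and B.
A: triangle coeff Δ(1,4,3) = 1/252; Σ_t [0,0]: t=0:+1/240 = 1/240; (3j)²=1/12 [(1 4 3; 1 -3 2)], sign=-1
B: triangle coeff Δ(1,4,3) = 1/252; Σ_t [2,2]: t=2:+1/72 = 1/72; (3j)²=5/126 [(1 4 3; -1 1 0)], sign=-1
I_A²/I_B² = (1/12)/(5/126) = 21/10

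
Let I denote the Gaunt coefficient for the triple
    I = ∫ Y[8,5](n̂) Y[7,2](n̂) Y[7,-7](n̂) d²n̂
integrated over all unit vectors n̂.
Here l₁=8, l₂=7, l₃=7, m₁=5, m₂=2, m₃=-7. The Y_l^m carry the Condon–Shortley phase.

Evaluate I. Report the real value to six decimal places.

0.164391

m-sum 0 ✓  L=22 even ✓  1≤7≤15 ✓
Π(2lᵢ+1) = 17×15×15 = 3825
triangle coeff Δ(8,7,7) = 1/22086194130
Σ_t [1,7]: t=1:−1/18289152000 t=2:+1/248832000 t=3:−1/24883200 t=4:+1/11943936 t=5:−1/24883200 t=6:+1/248832000 t=7:−1/18289152000 = 11/975421440
(3j)²=1750/289731 [(8 7 7; 0 0 0)], sign=-1
Σ_t [3,3]: t=3:−1/20901888000 = -1/20901888000
(3j)²=546/37145 [(8 7 7; 5 2 -7)], sign=-1
⇒ 4πI² = 1102500/3246473
I = (+1)√(1102500/3246473/(4π)) = 0.16439116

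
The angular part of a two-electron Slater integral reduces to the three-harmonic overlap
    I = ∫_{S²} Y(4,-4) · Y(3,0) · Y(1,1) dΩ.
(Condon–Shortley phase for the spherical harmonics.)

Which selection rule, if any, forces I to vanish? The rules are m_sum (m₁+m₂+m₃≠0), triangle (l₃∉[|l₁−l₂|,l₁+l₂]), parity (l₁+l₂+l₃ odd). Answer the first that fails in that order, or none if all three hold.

m₁+m₂+m₃ = -4 + 0 + 1 = -3  ✗
triangle: |4−3|=1 ≤ l₃=1 ≤ 4+3=7
parity: l₁+l₂+l₃ = 8 is even

m_sum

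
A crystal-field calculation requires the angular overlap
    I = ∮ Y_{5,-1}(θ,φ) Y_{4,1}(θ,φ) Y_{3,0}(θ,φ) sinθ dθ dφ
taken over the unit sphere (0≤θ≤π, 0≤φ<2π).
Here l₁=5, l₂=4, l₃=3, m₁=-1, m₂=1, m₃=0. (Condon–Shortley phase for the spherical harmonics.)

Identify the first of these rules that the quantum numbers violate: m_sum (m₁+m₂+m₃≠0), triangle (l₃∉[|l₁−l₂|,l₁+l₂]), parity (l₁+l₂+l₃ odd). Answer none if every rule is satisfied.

none

Σmᵢ = 0  ✓
l₃∈[|l₁−l₂|,l₁+l₂]=[1,9], have l₃=3  ✓
Σlᵢ = 12 ⇒ even  ✓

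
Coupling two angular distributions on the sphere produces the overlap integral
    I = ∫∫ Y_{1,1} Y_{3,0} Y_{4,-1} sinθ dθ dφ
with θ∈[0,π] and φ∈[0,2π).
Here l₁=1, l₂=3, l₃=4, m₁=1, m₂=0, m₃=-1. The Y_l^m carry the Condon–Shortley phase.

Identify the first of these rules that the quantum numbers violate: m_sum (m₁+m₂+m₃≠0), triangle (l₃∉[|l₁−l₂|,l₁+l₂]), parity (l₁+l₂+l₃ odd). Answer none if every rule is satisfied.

Σmᵢ = 0  ✓
l₃∈[|l₁−l₂|,l₁+l₂]=[2,4], have l₃=4  ✓
Σlᵢ = 8 ⇒ even  ✓

none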